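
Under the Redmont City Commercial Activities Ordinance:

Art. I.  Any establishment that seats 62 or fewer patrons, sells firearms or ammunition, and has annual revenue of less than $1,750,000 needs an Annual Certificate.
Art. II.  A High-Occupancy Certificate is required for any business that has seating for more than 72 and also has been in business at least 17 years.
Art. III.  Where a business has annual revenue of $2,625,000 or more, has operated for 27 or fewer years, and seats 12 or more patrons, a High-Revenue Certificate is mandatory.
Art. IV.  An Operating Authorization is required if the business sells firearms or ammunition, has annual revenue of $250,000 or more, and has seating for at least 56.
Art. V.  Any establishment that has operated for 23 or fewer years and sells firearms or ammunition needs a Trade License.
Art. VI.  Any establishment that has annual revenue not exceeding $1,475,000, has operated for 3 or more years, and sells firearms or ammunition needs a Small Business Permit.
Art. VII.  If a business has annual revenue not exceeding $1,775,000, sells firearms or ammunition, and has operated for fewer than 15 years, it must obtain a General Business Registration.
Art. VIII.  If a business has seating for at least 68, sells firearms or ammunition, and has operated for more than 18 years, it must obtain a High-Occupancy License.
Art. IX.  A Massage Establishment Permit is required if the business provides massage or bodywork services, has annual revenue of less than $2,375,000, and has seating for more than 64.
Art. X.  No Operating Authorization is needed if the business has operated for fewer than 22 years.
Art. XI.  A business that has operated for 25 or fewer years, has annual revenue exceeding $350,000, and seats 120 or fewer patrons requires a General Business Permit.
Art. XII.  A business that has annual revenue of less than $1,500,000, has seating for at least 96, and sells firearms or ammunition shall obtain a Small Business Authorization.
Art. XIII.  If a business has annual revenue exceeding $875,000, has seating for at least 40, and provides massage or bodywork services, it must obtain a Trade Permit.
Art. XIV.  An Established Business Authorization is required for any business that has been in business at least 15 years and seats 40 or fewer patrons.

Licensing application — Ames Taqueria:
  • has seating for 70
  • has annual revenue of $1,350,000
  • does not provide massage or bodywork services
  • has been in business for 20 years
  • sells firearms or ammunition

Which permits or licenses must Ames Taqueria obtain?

Art. I. seating 70 > 62; sells firearms or ammunition; revenue $1,350,000 < $1,750,000 → Annual Certificate not required.
Art. II. seating 70 ≤ 72; years in business 20 ≥ 17 → High-Occupancy Certificate not required.
Art. III. revenue $1,350,000 < $2,625,000; years in business 20 ≤ 27; seating 70 ≥ 12 → High-Revenue Certificate not required.
Art. IV. sells firearms or ammunition; revenue $1,350,000 ≥ $250,000; seating 70 ≥ 56 → Operating Authorization required.
Art. V. years in business 20 ≤ 23; sells firearms or ammunition → Trade License required.
Art. VI. revenue $1,350,000 ≤ $1,475,000; years in business 20 ≥ 3; sells firearms or ammunition → Small Business Permit required.
Art. VII. revenue $1,350,000 ≤ $1,775,000; sells firearms or ammunition; years in business 20 ≥ 15 → General Business Registration not required.
Art. VIII. seating 70 ≥ 68; sells firearms or ammunition; years in business 20 > 18 → High-Occupancy License required.
Art. IX. does not provide massage or bodywork services; revenue $1,350,000 < $2,375,000; seating 70 > 64 → Massage Establishment Permit not required.
Art. X. years in business 20 < 22 → exempt from Operating Authorization.
Art. XI. years in business 20 ≤ 25; revenue $1,350,000 > $350,000; seating 70 ≤ 120 → General Business Permit required.
Art. XII. revenue $1,350,000 < $1,500,000; seating 70 < 96; sells firearms or ammunition → Small Business Authorization not required.
Art. XIII. revenue $1,350,000 > $875,000; seating 70 ≥ 40; does not provide massage or bodywork services → Trade Permit not required.
Art. XIV. years in business 20 ≥ 15; seating 70 > 40 → Established Business Authorization not required.

General Business Permit, High-Occupancy License, Small Business Permit, Trade License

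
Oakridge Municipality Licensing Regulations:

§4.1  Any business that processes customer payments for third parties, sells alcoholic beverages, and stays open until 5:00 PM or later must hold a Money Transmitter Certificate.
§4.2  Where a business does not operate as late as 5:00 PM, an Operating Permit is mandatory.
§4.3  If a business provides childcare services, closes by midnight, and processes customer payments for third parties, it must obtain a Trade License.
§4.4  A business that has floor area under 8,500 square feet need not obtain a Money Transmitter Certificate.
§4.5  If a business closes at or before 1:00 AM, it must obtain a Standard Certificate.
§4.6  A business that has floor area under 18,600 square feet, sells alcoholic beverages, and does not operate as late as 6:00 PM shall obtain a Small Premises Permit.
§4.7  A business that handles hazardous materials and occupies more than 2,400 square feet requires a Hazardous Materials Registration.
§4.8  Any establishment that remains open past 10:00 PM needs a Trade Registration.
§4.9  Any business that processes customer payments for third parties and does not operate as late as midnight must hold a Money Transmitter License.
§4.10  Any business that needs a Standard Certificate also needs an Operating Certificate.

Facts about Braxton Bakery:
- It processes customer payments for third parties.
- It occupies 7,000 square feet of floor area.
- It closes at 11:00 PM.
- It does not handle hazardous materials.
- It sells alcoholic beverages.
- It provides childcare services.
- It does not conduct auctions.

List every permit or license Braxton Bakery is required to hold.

§4.1 processes customer payments for third parties; sells alcoholic beverages; closes 11:00 PM, after 5:00 PM → Money Transmitter Certificate required.
§4.2 closes 11:00 PM, after 5:00 PM → Operating Permit not required.
§4.3 provides childcare services; closes 11:00 PM, at/before midnight; processes customer payments for third parties → Trade License required.
§4.4 floor area 7,000 square feet < 8,500 square feet → exempt from Money Transmitter Certificate.
§4.5 closes 11:00 PM, at/before 1:00 AM → Standard Certificate required.
§4.6 floor area 7,000 square feet < 18,600 square feet; sells alcoholic beverages; closes 11:00 PM, after 6:00 PM → Small Premises Permit not required.
§4.7 does not handle hazardous materials; floor area 7,000 square feet > 2,400 square feet → Hazardous Materials Registration not required.
§4.8 closes 11:00 PM, after 10:00 PM → Trade Registration required.
§4.9 processes customer payments for third parties; closes 11:00 PM, at/before midnight → Money Transmitter License required.
§4.10 Standard Certificate is required → Operating Certificate also required.

Money Transmitter License, Operating Certificate, Standard Certificate, Trade License, Trade Registration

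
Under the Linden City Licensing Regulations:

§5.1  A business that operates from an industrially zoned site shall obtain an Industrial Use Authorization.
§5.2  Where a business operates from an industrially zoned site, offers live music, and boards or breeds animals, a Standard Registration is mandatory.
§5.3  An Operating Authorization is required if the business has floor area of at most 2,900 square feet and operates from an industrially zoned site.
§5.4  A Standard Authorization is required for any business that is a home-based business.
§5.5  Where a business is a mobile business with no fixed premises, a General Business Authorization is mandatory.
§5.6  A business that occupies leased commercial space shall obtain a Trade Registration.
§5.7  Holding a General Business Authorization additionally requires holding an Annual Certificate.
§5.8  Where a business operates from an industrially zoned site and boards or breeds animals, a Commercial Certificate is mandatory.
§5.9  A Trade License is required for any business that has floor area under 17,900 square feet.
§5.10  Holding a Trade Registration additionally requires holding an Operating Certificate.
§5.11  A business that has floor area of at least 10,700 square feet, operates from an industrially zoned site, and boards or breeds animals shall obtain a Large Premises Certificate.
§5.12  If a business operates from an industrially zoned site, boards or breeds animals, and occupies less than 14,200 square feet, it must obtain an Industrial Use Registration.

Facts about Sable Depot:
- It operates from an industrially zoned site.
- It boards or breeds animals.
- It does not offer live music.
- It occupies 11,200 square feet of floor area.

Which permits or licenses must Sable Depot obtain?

§5.1 operates from an industrially zoned site → Industrial Use Authorization required.
§5.2 operates from an industrially zoned site; does not offer live music; boards or breeds animals → Standard Registration not required.
§5.3 floor area 11,200 square feet > 2,900 square feet; operates from an industrially zoned site → Operating Authorization not required.
§5.4 operates from an industrially zoned site (not: is a home-based business) → Standard Authorization not required.
§5.5 operates from an industrially zoned site (not: is a mobile business with no fixed premises) → General Business Authorization not required.
§5.6 operates from an industrially zoned site (not: occupies leased commercial space) → Trade Registration not required.
§5.7 General Business Authorization is not required → no effect.
§5.8 operates from an industrially zoned site; boards or breeds animals → Commercial Certificate required.
§5.9 floor area 11,200 square feet < 17,900 square feet → Trade License required.
§5.10 Trade Registration is not required → no effect.
§5.11 floor area 11,200 square feet ≥ 10,700 square feet; operates from an industrially zoned site; boards or breeds animals → Large Premises Certificate required.
§5.12 operates from an industrially zoned site; boards or breeds animals; floor area 11,200 square feet < 14,200 square feet → Industrial Use Registration required.

Commercial Certificate, Industrial Use Authorization, Industrial Use Registration, Large Premises Certificate, Trade License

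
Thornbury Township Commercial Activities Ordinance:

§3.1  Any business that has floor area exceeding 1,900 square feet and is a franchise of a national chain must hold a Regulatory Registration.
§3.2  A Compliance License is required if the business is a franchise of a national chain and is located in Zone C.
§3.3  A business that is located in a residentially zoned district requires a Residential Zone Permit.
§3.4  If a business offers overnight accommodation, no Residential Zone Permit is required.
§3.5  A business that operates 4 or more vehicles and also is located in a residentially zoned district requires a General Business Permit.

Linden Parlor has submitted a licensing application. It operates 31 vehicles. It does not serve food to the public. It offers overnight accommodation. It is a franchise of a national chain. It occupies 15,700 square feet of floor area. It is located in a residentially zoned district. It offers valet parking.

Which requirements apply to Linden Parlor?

§3.1 floor area 15,700 square feet > 1,900 square feet; is a franchise of a national chain → Regulatory Registration required.
§3.2 is a franchise of a national chain; is located in a residentially zoned district (not: is located in Zone C) → Compliance License not required.
§3.3 is located in a residentially zoned district → Residential Zone Permit required.
§3.4 offers overnight accommodation → exempt from Residential Zone Permit.
§3.5 vehicles 31 ≥ 4; is located in a residentially zoned district → General Business Permit required.

General Business Permit, Regulatory Registration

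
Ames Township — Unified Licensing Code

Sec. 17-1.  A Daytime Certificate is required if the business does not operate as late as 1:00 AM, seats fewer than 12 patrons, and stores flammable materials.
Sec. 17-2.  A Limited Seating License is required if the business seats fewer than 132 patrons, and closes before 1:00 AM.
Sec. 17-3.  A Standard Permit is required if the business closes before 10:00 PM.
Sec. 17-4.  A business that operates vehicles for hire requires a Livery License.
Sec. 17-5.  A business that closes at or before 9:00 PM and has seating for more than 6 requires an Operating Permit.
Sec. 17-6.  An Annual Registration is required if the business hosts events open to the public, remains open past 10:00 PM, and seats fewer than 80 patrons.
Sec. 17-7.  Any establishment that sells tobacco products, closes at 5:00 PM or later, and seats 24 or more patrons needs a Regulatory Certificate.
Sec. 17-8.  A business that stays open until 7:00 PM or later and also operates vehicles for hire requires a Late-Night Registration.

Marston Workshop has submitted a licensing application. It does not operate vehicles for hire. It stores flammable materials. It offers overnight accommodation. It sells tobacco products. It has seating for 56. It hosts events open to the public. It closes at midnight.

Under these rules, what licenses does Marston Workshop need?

Sec. 17-1. closes midnight, at/before 1:00 AM; seating 56 ≥ 12; stores flammable materials → Daytime Certificate not required.
Sec. 17-2. seating 56 < 132; closes midnight, at/before 1:00 AM → Limited Seating License required.
Sec. 17-3. closes midnight, after 10:00 PM → Standard Permit not required.
Sec. 17-4. does not operate vehicles for hire → Livery License not required.
Sec. 17-5. closes midnight, after 9:00 PM; seating 56 > 6 → Operating Permit not required.
Sec. 17-6. hosts events open to the public; closes midnight, after 10:00 PM; seating 56 < 80 → Annual Registration required.
Sec. 17-7. sells tobacco products; closes midnight, after 5:00 PM; seating 56 ≥ 24 → Regulatory Certificate required.
Sec. 17-8. closes midnight, after 7:00 PM; does not operate vehicles for hire → Late-Night Registration not required.

Annual Registration, Limited Seating License, Regulatory Certificate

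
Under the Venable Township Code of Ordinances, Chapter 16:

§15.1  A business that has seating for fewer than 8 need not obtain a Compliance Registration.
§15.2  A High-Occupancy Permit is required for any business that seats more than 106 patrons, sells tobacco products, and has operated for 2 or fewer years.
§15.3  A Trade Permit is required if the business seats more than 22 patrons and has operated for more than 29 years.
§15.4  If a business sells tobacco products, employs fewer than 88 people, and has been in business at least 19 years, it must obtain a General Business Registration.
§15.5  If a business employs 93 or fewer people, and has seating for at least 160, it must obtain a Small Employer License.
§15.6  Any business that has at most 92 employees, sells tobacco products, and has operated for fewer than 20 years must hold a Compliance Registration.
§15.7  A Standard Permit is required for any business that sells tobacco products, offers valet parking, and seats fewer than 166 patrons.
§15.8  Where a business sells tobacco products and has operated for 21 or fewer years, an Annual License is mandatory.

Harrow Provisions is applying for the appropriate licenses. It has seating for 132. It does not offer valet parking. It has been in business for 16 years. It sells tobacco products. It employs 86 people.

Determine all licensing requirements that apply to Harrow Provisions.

§15.1 seating 132 ≥ 8 → Compliance Registration exemption does not apply.
§15.2 seating 132 > 106; sells tobacco products; years in business 16 > 2 → High-Occupancy Permit not required.
§15.3 seating 132 > 22; years in business 16 ≤ 29 → Trade Permit not required.
§15.4 sells tobacco products; employees 86 < 88; years in business 16 < 19 → General Business Registration not required.
§15.5 employees 86 ≤ 93; seating 132 < 160 → Small Employer License not required.
§15.6 employees 86 ≤ 92; sells tobacco products; years in business 16 < 20 → Compliance Registration required.
§15.7 sells tobacco products; does not offer valet parking; seating 132 < 166 → Standard Permit not required.
§15.8 sells tobacco products; years in business 16 ≤ 21 → Annual License required.

Annual License, Compliance Registration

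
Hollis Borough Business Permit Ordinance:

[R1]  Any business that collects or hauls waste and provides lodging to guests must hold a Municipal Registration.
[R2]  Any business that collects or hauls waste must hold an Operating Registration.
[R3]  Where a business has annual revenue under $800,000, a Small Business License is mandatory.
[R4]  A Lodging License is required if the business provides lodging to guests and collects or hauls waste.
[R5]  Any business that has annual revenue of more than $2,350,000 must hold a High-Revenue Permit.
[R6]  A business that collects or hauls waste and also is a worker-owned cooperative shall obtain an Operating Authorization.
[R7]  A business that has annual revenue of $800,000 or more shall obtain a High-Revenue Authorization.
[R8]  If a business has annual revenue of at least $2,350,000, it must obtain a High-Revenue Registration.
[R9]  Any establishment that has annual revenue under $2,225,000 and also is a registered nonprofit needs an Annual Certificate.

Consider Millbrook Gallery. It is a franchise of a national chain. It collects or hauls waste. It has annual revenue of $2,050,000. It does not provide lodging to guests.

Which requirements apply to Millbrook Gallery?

High-Revenue Authorization, Operating Registration

[R1] collects or hauls waste; does not provide lodging to guests → Municipal Registration not required.
[R2] collects or hauls waste → Operating Registration required.
[R3] revenue $2,050,000 ≥ $800,000 → Small Business License not required.
[R4] does not provide lodging to guests; collects or hauls waste → Lodging License not required.
[R5] revenue $2,050,000 ≤ $2,350,000 → High-Revenue Permit not required.
[R6] collects or hauls waste; is a franchise of a national chain (not: is a worker-owned cooperative) → Operating Authorization not required.
[R7] revenue $2,050,000 ≥ $800,000 → High-Revenue Authorization required.
[R8] revenue $2,050,000 < $2,350,000 → High-Revenue Registration not required.
[R9] revenue $2,050,000 < $2,225,000; is a franchise of a national chain (not: is a registered nonprofit) → Annual Certificate not required.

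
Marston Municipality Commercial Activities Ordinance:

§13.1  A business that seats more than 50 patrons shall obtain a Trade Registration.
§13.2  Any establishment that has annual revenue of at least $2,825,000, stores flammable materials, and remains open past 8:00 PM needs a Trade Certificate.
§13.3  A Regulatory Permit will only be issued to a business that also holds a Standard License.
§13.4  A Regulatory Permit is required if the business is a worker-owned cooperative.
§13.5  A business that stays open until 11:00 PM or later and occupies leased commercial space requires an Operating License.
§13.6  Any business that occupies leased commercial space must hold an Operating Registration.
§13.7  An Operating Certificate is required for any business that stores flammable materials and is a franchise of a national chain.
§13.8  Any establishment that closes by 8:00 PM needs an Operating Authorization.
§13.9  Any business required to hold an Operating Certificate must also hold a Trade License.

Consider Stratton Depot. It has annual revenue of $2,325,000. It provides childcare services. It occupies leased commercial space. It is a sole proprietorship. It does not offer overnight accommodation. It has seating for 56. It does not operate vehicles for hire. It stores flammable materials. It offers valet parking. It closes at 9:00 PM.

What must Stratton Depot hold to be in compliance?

§13.1 seating 56 > 50 → Trade Registration required.
§13.2 revenue $2,325,000 < $2,825,000; stores flammable materials; closes 9:00 PM, after 8:00 PM → Trade Certificate not required.
§13.3 Regulatory Permit is not required → no effect.
§13.4 is a sole proprietorship (not: is a worker-owned cooperative) → Regulatory Permit not required.
§13.5 closes 9:00 PM, at/before 11:00 PM; occupies leased commercial space → Operating License not required.
§13.6 occupies leased commercial space → Operating Registration required.
§13.7 stores flammable materials; is a sole proprietorship (not: is a franchise of a national chain) → Operating Certificate not required.
§13.8 closes 9:00 PM, after 8:00 PM → Operating Authorization not required.
§13.9 Operating Certificate is not required → no effect.

Operating Registration, Trade Registration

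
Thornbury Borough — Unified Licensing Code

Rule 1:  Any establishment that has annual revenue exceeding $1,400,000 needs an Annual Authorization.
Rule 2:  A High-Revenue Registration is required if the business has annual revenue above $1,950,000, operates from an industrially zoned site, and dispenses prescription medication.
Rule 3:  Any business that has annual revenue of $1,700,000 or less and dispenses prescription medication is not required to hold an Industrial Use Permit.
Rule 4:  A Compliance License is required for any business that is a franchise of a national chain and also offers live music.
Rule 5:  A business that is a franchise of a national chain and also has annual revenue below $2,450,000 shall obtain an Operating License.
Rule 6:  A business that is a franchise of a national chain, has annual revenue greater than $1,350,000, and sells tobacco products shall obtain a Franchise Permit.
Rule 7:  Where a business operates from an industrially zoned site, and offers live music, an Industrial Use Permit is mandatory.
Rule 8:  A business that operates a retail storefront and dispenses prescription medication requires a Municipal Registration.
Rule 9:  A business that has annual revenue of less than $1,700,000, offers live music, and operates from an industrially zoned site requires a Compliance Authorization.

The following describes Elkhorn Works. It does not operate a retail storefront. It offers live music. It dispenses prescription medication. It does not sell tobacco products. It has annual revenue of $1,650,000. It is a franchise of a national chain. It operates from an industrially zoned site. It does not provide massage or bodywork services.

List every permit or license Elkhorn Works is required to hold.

Rule 1: revenue $1,650,000 > $1,400,000 → Annual Authorization required.
Rule 2: revenue $1,650,000 ≤ $1,950,000; operates from an industrially zoned site; dispenses prescription medication → High-Revenue Registration not required.
Rule 3: revenue $1,650,000 ≤ $1,700,000; dispenses prescription medication → exempt from Industrial Use Permit.
Rule 4: is a franchise of a national chain; offers live music → Compliance License required.
Rule 5: is a franchise of a national chain; revenue $1,650,000 < $2,450,000 → Operating License required.
Rule 6: is a franchise of a national chain; revenue $1,650,000 > $1,350,000; does not sell tobacco products → Franchise Permit not required.
Rule 7: operates from an industrially zoned site; offers live music → Industrial Use Permit required.
Rule 8: does not operate a retail storefront; dispenses prescription medication → Municipal Registration not required.
Rule 9: revenue $1,650,000 < $1,700,000; offers live music; operates from an industrially zoned site → Compliance Authorization required.

Annual Authorization, Compliance Authorization, Compliance License, Operating License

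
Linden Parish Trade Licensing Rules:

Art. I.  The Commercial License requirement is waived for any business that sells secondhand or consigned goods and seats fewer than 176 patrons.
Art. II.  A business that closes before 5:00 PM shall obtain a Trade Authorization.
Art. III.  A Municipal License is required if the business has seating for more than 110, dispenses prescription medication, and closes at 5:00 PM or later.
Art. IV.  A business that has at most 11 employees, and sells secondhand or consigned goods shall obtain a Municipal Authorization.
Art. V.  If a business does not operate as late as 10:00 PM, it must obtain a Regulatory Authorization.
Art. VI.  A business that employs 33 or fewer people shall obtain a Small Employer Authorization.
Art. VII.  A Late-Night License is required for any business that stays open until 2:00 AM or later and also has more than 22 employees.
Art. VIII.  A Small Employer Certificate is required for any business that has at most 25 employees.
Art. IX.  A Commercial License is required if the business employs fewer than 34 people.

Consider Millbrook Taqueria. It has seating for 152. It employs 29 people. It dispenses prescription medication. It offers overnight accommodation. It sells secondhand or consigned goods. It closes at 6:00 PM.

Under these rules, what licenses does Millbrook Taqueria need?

Art. I. sells secondhand or consigned goods; seating 152 < 176 → exempt from Commercial License.
Art. II. closes 6:00 PM, after 5:00 PM → Trade Authorization not required.
Art. III. seating 152 > 110; dispenses prescription medication; closes 6:00 PM, after 5:00 PM → Municipal License required.
Art. IV. employees 29 > 11; sells secondhand or consigned goods → Municipal Authorization not required.
Art. V. closes 6:00 PM, at/before 10:00 PM → Regulatory Authorization required.
Art. VI. employees 29 ≤ 33 → Small Employer Authorization required.
Art. VII. closes 6:00 PM, at/before 2:00 AM; employees 29 > 22 → Late-Night License not required.
Art. VIII. employees 29 > 25 → Small Employer Certificate not required.
Art. IX. employees 29 < 34 → Commercial License required.

Municipal License, Regulatory Authorization, Small Employer Authorization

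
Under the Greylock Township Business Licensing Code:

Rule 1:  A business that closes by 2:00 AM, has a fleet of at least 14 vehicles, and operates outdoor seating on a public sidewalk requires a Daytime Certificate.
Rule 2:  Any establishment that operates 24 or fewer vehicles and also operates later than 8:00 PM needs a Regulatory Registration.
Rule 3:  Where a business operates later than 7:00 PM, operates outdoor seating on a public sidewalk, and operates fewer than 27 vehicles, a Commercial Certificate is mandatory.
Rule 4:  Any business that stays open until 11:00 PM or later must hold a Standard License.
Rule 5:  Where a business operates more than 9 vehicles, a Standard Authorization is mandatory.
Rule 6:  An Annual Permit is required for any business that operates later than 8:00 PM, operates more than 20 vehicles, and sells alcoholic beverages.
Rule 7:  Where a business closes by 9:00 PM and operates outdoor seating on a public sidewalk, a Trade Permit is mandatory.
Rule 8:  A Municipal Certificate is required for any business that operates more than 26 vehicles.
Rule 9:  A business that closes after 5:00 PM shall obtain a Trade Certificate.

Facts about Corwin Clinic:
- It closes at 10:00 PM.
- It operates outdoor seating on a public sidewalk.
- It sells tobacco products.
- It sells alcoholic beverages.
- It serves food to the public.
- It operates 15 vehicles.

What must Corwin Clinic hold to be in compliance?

Rule 1: closes 10:00 PM, at/before 2:00 AM; vehicles 15 ≥ 14; operates outdoor seating on a public sidewalk → Daytime Certificate required.
Rule 2: vehicles 15 ≤ 24; closes 10:00 PM, after 8:00 PM → Regulatory Registration required.
Rule 3: closes 10:00 PM, after 7:00 PM; operates outdoor seating on a public sidewalk; vehicles 15 < 27 → Commercial Certificate required.
Rule 4: closes 10:00 PM, at/before 11:00 PM → Standard License not required.
Rule 5: vehicles 15 > 9 → Standard Authorization required.
Rule 6: closes 10:00 PM, after 8:00 PM; vehicles 15 ≤ 20; sells alcoholic beverages → Annual Permit not required.
Rule 7: closes 10:00 PM, after 9:00 PM; operates outdoor seating on a public sidewalk → Trade Permit not required.
Rule 8: vehicles 15 ≤ 26 → Municipal Certificate not required.
Rule 9: closes 10:00 PM, after 5:00 PM → Trade Certificate required.

Commercial Certificate, Daytime Certificate, Regulatory Registration, Standard Authorization, Trade Certificate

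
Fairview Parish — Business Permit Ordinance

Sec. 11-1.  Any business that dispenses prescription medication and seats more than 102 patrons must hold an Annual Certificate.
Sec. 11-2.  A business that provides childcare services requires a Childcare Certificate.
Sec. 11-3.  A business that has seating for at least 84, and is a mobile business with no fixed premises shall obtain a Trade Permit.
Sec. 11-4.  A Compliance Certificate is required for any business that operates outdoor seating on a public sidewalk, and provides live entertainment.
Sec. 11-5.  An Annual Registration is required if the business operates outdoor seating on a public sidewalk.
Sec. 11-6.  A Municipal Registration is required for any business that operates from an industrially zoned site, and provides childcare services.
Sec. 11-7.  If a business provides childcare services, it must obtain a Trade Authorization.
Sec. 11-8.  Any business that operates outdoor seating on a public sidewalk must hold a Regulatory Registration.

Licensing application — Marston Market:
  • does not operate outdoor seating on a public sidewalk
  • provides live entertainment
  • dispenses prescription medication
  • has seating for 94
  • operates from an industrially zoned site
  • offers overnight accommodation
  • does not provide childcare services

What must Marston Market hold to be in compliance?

None

Sec. 11-1. dispenses prescription medication; seating 94 ≤ 102 → Annual Certificate not required.
Sec. 11-2. does not provide childcare services → Childcare Certificate not required.
Sec. 11-3. seating 94 ≥ 84; operates from an industrially zoned site (not: is a mobile business with no fixed premises) → Trade Permit not required.
Sec. 11-4. does not operate outdoor seating on a public sidewalk; provides live entertainment → Compliance Certificate not required.
Sec. 11-5. does not operate outdoor seating on a public sidewalk → Annual Registration not required.
Sec. 11-6. operates from an industrially zoned site; does not provide childcare services → Municipal Registration not required.
Sec. 11-7. does not provide childcare services → Trade Authorization not required.
Sec. 11-8. does not operate outdoor seating on a public sidewalk → Regulatory Registration not required.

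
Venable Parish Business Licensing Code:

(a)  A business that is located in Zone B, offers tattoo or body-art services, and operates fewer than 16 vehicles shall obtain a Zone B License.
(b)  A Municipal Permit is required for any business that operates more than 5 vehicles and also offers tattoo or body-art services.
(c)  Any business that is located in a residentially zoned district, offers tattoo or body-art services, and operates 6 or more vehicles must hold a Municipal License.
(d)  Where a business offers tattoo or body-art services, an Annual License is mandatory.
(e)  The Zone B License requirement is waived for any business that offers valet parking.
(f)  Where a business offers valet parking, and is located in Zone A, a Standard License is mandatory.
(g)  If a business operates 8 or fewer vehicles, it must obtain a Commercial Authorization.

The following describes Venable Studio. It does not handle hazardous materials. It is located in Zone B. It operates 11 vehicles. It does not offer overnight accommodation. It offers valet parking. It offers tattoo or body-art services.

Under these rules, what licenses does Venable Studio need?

Annual License, Municipal Permit

(a) is located in Zone B; offers tattoo or body-art services; vehicles 11 < 16 → Zone B License required.
(b) vehicles 11 > 5; offers tattoo or body-art services → Municipal Permit required.
(c) is located in Zone B (not: is located in a residentially zoned district); offers tattoo or body-art services; vehicles 11 ≥ 6 → Municipal License not required.
(d) offers tattoo or body-art services → Annual License required.
(e) offers valet parking → exempt from Zone B License.
(f) offers valet parking; is located in Zone B (not: is located in Zone A) → Standard License not required.
(g) vehicles 11 > 8 → Commercial Authorization not required.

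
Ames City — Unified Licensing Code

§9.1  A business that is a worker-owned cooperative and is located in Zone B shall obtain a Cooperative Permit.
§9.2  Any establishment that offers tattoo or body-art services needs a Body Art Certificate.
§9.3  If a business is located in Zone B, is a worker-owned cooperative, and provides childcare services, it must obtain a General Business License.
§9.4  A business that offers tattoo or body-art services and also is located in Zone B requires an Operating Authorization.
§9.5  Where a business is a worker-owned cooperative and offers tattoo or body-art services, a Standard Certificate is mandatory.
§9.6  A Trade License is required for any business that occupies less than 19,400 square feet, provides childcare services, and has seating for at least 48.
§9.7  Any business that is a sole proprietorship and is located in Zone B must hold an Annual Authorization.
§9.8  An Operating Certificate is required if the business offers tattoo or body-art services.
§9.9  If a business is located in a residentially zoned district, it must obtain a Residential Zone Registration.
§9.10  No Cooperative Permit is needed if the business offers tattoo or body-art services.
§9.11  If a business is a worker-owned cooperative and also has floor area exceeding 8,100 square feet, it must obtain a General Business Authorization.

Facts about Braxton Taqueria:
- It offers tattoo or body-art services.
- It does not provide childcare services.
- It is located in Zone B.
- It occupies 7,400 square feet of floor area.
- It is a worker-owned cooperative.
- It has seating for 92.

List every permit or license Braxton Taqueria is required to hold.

Body Art Certificate, Operating Authorization, Operating Certificate, Standard Certificate

§9.1 is a worker-owned cooperative; is located in Zone B → Cooperative Permit required.
§9.2 offers tattoo or body-art services → Body Art Certificate required.
§9.3 is located in Zone B; is a worker-owned cooperative; does not provide childcare services → General Business License not required.
§9.4 offers tattoo or body-art services; is located in Zone B → Operating Authorization required.
§9.5 is a worker-owned cooperative; offers tattoo or body-art services → Standard Certificate required.
§9.6 floor area 7,400 square feet < 19,400 square feet; does not provide childcare services; seating 92 ≥ 48 → Trade License not required.
§9.7 is a worker-owned cooperative (not: is a sole proprietorship); is located in Zone B → Annual Authorization not required.
§9.8 offers tattoo or body-art services → Operating Certificate required.
§9.9 is located in Zone B (not: is located in a residentially zoned district) → Residential Zone Registration not required.
§9.10 offers tattoo or body-art services → exempt from Cooperative Permit.
§9.11 is a worker-owned cooperative; floor area 7,400 square feet ≤ 8,100 square feet → General Business Authorization not required.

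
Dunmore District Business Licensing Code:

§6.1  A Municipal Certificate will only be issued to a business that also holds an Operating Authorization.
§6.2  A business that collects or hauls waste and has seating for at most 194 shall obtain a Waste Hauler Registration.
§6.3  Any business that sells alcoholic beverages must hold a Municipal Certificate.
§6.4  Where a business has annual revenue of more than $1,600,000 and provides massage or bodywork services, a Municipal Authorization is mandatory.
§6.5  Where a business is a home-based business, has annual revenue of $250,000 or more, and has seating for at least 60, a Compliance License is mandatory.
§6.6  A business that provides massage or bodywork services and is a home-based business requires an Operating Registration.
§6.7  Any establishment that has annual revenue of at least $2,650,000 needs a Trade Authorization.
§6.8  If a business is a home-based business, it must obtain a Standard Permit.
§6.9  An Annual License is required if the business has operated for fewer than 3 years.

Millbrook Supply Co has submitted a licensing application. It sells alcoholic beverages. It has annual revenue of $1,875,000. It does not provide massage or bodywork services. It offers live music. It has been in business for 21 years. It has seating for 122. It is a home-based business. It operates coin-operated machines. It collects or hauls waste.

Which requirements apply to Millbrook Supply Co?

§6.1 Municipal Certificate is required → Operating Authorization also required.
§6.2 collects or hauls waste; seating 122 ≤ 194 → Waste Hauler Registration required.
§6.3 sells alcoholic beverages → Municipal Certificate required.
§6.4 revenue $1,875,000 > $1,600,000; does not provide massage or bodywork services → Municipal Authorization not required.
§6.5 is a home-based business; revenue $1,875,000 ≥ $250,000; seating 122 ≥ 60 → Compliance License required.
§6.6 does not provide massage or bodywork services; is a home-based business → Operating Registration not required.
§6.7 revenue $1,875,000 < $2,650,000 → Trade Authorization not required.
§6.8 is a home-based business → Standard Permit required.
§6.9 years in business 21 ≥ 3 → Annual License not required.

Compliance License, Municipal Certificate, Operating Authorization, Standard Permit, Waste Hauler Registration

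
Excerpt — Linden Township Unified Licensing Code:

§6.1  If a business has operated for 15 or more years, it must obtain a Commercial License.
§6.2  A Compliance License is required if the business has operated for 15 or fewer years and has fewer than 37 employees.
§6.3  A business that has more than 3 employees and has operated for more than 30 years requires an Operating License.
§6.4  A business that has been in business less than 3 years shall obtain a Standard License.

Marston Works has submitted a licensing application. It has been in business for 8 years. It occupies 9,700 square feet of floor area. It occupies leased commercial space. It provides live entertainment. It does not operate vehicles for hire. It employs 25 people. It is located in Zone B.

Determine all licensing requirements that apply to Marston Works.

Compliance License

§6.1 years in business 8 < 15 → Commercial License not required.
§6.2 years in business 8 ≤ 15; employees 25 < 37 → Compliance License required.
§6.3 employees 25 > 3; years in business 8 ≤ 30 → Operating License not required.
§6.4 years in business 8 ≥ 3 → Standard License not required.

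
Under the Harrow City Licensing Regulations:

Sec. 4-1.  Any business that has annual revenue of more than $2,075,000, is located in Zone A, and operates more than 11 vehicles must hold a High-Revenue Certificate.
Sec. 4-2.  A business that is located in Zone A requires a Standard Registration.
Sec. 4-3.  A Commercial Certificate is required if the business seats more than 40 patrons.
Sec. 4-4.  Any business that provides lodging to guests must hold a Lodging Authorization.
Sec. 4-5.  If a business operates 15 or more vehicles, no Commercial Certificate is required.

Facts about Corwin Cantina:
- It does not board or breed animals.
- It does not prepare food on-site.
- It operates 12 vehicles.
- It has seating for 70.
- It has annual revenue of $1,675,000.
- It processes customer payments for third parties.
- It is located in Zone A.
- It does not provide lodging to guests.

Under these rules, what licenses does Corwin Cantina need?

Sec. 4-1. revenue $1,675,000 ≤ $2,075,000; is located in Zone A; vehicles 12 > 11 → High-Revenue Certificate not required.
Sec. 4-2. is located in Zone A → Standard Registration required.
Sec. 4-3. seating 70 > 40 → Commercial Certificate required.
Sec. 4-4. does not provide lodging to guests → Lodging Authorization not required.
Sec. 4-5. vehicles 12 < 15 → Commercial Certificate exemption does not apply.

Commercial Certificate, Standard Registration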